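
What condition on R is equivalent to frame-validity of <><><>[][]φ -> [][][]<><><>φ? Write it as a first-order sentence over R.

This is a Sahlqvist (Geach-type) schema ◇^3□^2φ → □^3◇^3φ.
First-order correspondent: forall x forall y forall z ((x R^3 y & x R^3 z) -> exists w (y R^2 w & z R^3 w)).

forall x forall y forall z ((x R^3 y & x R^3 z) -> exists w (y R^2 w & z R^3 w))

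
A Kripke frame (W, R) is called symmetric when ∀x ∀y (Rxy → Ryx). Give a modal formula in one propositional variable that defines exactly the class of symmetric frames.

A defining formula is q → □◇q (the B axiom).
Suppose q→□◇q is valid. Take Rxy and set V(q)={x}. Then q at x, so □◇q at x, so ◇q at y, so some z with Ryz has q; z=x, i.e. Ryx.

q → □◇q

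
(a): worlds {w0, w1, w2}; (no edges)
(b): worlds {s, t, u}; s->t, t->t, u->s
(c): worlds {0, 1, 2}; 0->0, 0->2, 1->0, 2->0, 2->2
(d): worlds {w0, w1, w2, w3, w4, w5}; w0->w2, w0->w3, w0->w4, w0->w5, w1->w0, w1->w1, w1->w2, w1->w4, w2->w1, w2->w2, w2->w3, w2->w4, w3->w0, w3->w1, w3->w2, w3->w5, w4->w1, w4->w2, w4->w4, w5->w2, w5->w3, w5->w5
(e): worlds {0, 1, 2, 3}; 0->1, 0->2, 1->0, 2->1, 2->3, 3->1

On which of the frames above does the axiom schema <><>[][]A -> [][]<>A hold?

The schema corresponds to a generalized confluence (Geach) condition: forall x forall y forall z ((x R^2 y & x R^2 z) -> exists w (y R^2 w & zRw)).
(a): condition met.
(b): condition met.
(c): condition met.
(d): condition met.
(e): fails — 0R²1, 0R²1 but no w with 1R²w and 1Rw.

(a), (b), (c), (d)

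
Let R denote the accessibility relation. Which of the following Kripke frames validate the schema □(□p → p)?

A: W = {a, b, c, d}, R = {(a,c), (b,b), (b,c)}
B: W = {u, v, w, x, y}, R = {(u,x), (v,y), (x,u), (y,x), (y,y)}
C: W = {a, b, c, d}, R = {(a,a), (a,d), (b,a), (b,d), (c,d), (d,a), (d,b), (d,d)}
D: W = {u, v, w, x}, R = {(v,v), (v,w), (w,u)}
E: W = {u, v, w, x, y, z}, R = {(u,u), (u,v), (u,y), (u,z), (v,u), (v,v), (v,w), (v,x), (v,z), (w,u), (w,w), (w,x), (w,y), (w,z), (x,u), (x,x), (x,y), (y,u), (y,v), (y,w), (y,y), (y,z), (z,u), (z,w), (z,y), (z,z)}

The schema corresponds to shift-reflexivity: ∀x ∀y (Rxy → Ryy).
A: fails — Rac but not Rcc.
B: fails — Ryx but not Rxx.
C: fails — Rdb but not Rbb.
D: fails — Rwu but not Ruu.
E: condition met.

E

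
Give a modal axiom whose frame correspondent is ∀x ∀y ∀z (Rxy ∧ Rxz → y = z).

◇q → □q

A defining formula is ◇q → □q (the CD axiom).
Suppose ◇q→□q is valid. Take Rxy, Rxz and set V(q)={y}. Then ◇q at x, so □q at x, so q at z, i.e. z=y.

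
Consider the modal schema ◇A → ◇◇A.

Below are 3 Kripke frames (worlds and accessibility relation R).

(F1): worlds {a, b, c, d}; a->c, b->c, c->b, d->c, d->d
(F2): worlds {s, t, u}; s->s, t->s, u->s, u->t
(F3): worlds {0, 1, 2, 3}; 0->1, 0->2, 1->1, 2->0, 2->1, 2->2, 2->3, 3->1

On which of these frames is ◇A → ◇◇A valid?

(F3)

This is the axiom for a generalized confluence (Geach) condition; its first-order frame correspondent is ∀x ∀y (xRy → ∃w (y = w ∧ xR²w)).
(F1): fails — aRc but no w with c=w and aR²w.
(F2): fails — uRt but no w with t=w and uR²w.
(F3): ✓.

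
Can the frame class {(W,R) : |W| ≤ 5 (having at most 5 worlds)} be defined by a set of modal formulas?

Not definable by any modal formula

Modal frame validity is preserved under disjoint unions.
Any modal formula valid on each of 6 disjoint one-world frames is valid on their disjoint union (validity is preserved under disjoint unions). Each one-world frame has |W|=1≤5, but the union has |W|=6.
So the class is not modally definable.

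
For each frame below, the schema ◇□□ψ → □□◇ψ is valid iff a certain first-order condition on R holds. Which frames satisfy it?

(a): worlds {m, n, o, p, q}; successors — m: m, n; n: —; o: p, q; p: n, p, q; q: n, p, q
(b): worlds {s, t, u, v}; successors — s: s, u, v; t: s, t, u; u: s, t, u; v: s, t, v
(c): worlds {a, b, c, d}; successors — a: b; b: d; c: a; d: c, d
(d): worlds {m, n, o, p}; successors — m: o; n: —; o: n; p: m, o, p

(b)

Frame correspondent (Sahlqvist): ∀x ∀y ∀z ((xRy ∧ xR²z) → ∃w (yR²w ∧ zRw)) — i.e. a generalized confluence (Geach) condition.
(a): fails — mRm, mR²n but no w with mR²w and nRw.
(b): condition met.
(c): fails — dRc, dR²c but no w with cR²w and cRw.
(d): fails — mRo, mR²n but no w with oR²w and nRw.
Valid on: (b).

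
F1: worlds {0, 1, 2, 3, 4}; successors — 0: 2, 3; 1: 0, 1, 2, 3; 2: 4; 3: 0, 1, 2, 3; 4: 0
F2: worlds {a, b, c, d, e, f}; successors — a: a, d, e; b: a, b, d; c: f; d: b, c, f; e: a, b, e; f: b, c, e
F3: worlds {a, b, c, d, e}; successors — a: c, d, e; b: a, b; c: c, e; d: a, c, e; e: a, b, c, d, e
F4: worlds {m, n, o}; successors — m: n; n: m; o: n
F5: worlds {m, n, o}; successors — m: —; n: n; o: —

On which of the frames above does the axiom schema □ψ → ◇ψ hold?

Frame correspondent (Sahlqvist): ∀x ∃y Rxy — i.e. seriality.
F1: ✓.
F2: ✓.
F3: ✓.
F4: ✓.
F5: fails — world m has no successor.

F1, F2, F3, F4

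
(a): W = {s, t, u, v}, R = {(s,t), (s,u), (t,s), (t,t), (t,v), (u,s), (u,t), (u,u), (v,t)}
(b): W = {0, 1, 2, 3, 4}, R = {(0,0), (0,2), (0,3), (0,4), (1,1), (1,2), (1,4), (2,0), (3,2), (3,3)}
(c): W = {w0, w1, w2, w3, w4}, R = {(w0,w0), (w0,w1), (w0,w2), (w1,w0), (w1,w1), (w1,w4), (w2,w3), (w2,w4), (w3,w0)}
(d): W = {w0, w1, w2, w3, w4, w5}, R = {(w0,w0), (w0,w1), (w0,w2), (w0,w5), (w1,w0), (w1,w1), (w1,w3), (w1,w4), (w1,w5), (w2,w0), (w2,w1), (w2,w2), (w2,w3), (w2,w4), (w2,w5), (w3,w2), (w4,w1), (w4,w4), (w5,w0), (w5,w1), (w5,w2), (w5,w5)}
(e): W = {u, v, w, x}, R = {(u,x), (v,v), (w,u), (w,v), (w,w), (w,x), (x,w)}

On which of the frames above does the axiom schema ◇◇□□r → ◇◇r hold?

(a), (d), (e)

Frame correspondent (Sahlqvist): ∀x ∀y (xR²y → ∃w (yR²w ∧ xR²w)) — i.e. a generalized confluence (Geach) condition.
(a): condition met.
(b): fails — 0R²4 but no w with 4R²w and 0R²w.
(c): fails — w0R²w4 but no w with w4R²w and w0R²w.
(d): condition met.
(e): condition met.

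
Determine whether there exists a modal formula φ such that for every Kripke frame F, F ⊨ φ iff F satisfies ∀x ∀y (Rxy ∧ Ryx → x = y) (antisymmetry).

No — not modally definable

Modal frame validity is preserved under surjective bounded morphisms.
The 4-cycle (worlds s,t,u,v with s→t→u→v→s) is antisymmetric. Sending even-indexed worlds to a and odd-indexed worlds to b is a surjective bounded morphism onto the two-world frame with a↔b, which is not antisymmetric.
So no modal formula (or set of formulas) defines exactly the antisymmetric frames.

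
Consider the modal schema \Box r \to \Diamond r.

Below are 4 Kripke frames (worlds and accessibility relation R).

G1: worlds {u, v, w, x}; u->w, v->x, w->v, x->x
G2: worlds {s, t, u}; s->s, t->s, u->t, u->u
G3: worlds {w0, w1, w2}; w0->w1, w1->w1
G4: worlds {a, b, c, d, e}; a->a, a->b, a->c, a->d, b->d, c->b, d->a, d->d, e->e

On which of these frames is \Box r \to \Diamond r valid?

This is the axiom for seriality; its first-order frame correspondent is \forall x \exists y Rxy.
G1: satisfies the condition.
G2: satisfies the condition.
G3: fails — world w2 has no successor.
G4: satisfies the condition.

G1, G2, G4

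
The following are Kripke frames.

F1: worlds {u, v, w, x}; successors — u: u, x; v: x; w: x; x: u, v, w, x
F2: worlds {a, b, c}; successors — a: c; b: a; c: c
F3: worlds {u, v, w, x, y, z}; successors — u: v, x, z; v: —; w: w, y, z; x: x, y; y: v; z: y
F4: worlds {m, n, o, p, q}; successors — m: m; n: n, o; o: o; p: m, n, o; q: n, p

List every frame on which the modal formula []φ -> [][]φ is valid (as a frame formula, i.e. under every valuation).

Frame correspondent (Sahlqvist): forall x forall y forall z (Rxy & Ryz -> Rxz) — i.e. transitivity.
F1: fails — Rwx and Rxw but not Rww.
F2: fails — Rba and Rac but not Rbc.
F3: fails — Ruz and Rzy but not Ruy.
F4: fails — Rqp and Rpm but not Rqm.

none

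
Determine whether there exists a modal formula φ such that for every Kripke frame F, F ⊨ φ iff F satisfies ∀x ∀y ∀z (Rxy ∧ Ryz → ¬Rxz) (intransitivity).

If a class were modally definable it would be closed under surjective bounded morphisms (Goldblatt–Thomason).
The 3-cycle (worlds 0,1,2 with 0→1→2→0) is intransitive. Mapping every world to a single reflexive point • is a surjective bounded morphism; the reflexive point is not intransitive (R••∧R•• but R••).
Hence intransitivity is not modally definable.

No — not modally definable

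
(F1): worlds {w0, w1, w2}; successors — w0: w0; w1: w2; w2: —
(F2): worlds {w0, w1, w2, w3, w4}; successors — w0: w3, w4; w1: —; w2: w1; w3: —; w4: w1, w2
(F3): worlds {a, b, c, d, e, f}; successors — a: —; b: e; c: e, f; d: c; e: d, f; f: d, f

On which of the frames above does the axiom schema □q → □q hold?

(F1), (F2), (F3)

This is the axiom for a generalized confluence (Geach) condition; its first-order frame correspondent is ∀x ∀z (xRz → ∃w (xRw ∧ z = w)).
(F1): holds.
(F2): holds.
(F3): holds.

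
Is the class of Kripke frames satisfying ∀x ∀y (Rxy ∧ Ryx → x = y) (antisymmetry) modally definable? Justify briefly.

Not modally definable

Any modally definable frame class is closed under surjective bounded morphisms.
The 6-cycle (worlds a,b,c,d,e,f with a→b→c→d→e→f→a) is antisymmetric. Sending even-indexed worlds to a and odd-indexed worlds to b is a surjective bounded morphism onto the two-world frame with a↔b, which is not antisymmetric.
So no modal formula (or set of formulas) defines exactly the antisymmetric frames.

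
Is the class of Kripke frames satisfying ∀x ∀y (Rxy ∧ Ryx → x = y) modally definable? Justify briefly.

If a class were modally definable it would be closed under surjective bounded morphisms (Goldblatt–Thomason).
The 6-cycle (worlds a,b,c,d,e,f with a→b→c→d→e→f→a) is antisymmetric. Sending even-indexed worlds to s and odd-indexed worlds to t is a surjective bounded morphism onto the two-world frame with s↔t, which is not antisymmetric.
So the class is not modally definable.

Not modally definable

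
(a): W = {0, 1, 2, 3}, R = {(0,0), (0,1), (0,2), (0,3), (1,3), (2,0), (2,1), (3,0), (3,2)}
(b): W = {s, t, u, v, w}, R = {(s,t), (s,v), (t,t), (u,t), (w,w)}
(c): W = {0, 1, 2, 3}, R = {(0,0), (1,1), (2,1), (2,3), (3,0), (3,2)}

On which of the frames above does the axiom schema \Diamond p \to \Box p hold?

none

Frame correspondent (Sahlqvist): \forall x \forall y \forall z (Rxy \wedge Rxz \to y = z) — i.e. partial functionality.
(a): fails — 0 sees both 0 and 1.
(b): fails — s sees both t and v.
(c): fails — 2 sees both 1 and 3.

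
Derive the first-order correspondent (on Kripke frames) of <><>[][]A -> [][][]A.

forall x forall y forall z ((x R^2 y & x R^3 z) -> exists w (y R^2 w & z = w))

This is a Sahlqvist (Geach-type) schema ◇^2□^2A → □^3◇^0A.
First-order correspondent: forall x forall y forall z ((x R^2 y & x R^3 z) -> exists w (y R^2 w & z = w)).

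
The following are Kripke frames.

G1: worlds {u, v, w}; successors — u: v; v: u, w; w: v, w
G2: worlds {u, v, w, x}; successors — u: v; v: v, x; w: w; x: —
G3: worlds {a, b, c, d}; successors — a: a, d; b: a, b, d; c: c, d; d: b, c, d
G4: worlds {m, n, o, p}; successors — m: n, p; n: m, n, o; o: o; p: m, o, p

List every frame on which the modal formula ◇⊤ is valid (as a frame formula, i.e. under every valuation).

Frame correspondent (Sahlqvist): ∀x ∃y Rxy — i.e. seriality.
G1: holds.
G2: fails — world x has no successor.
G3: holds.
G4: holds.

G1, G3, G4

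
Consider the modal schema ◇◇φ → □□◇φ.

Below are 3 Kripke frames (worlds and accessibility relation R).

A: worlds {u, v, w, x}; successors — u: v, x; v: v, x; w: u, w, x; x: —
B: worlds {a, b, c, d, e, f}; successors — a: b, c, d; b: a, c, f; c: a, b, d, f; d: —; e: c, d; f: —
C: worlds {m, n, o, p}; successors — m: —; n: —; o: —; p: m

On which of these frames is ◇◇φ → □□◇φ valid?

Frame correspondent (Sahlqvist): ∀x ∀y ∀z ((xR²y ∧ xR²z) → ∃w (y = w ∧ zRw)) — i.e. a generalized confluence (Geach) condition.
A: fails — uR²v, uR²x but no t with v=t and xRt.
B: fails — aR²a, aR²a but no w with a=w and aRw.
C: holds.
Valid on: C.

C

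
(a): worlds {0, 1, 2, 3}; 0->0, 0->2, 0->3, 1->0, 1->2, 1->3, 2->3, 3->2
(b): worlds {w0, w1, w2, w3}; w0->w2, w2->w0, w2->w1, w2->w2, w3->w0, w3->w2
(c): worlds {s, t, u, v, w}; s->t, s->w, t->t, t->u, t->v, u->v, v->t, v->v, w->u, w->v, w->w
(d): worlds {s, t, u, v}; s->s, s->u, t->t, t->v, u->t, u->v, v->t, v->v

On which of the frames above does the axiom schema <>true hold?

(a), (c), (d)

The schema corresponds to seriality: forall x exists y Rxy.
(a): ✓.
(b): fails — world w1 has no successor.
(c): ✓.
(d): ✓.
Valid on: (a), (c), (d).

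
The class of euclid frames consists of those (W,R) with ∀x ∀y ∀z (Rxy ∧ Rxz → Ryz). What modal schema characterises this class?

The condition is the Euclidean property. The 5 schema ◇q → □◇q defines it.
Suppose ◇q→□◇q is valid. Take Rxy, Rxz and set V(q)={y}. Then ◇q at x, so □◇q at x, so ◇q at z, so some w with Rzw has q; w=y, i.e. Rzy. By symmetry of the argument, Ryz.

◇q → □◇q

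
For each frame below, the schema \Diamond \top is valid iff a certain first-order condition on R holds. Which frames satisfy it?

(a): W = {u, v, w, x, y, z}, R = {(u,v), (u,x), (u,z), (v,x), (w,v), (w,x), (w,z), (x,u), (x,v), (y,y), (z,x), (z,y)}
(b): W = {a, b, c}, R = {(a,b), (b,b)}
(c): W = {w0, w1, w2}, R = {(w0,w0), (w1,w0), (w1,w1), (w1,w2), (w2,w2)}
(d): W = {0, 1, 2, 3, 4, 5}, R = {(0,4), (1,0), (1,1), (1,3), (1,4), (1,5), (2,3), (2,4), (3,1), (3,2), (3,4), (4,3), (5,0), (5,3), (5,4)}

(a), (c), (d)

This is the axiom for seriality; its first-order frame correspondent is \forall x \exists y Rxy.
(a): satisfies the condition.
(b): fails — world c has no successor.
(c): satisfies the condition.
(d): satisfies the condition.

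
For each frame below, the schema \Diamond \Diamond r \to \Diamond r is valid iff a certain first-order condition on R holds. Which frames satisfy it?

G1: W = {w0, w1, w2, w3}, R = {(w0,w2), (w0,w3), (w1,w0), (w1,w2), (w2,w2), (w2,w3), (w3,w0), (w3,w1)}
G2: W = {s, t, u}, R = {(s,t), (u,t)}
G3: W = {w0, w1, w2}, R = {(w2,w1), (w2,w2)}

G2, G3

Frame correspondent (Sahlqvist): \forall x \forall y \forall z (Rxy \wedge Ryz \to Rxz) — i.e. transitivity.
G1: fails — Rw1w2 and Rw2w3 but not Rw1w3.
G2: ✓.
G3: ✓.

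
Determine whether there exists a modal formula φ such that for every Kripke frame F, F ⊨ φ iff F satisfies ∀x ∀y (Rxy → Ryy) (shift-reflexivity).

Yes — defined by □(□q → q)

Yes: it is shift-reflexivity, defined by the T□ schema □(□q → q).
Suppose □(□q→q) is valid. Take Rxy and set V(q)={w : Ryw}. Then at y, □q holds; since □(□q→q) at x, □q→q at y, so q at y, i.e. Ryy.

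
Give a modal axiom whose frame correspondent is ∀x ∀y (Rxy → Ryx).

ψ → □◇ψ

A defining formula is ψ → □◇ψ (the B axiom).
Suppose ψ→□◇ψ is valid. Take Rxy and set V(ψ)={x}. Then ψ at x, so □◇ψ at x, so ◇ψ at y, so some z with Ryz has ψ; z=x, i.e. Ryx.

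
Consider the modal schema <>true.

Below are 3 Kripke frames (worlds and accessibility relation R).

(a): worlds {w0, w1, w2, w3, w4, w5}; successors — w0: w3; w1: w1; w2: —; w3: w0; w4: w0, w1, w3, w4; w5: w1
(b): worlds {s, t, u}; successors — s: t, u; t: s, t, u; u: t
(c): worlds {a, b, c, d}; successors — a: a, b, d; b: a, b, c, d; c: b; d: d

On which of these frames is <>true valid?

(b), (c)

The schema corresponds to seriality: forall x exists y Rxy.
(a): fails — world w2 has no successor.
(b): ✓.
(c): ✓.
Valid on: (b), (c).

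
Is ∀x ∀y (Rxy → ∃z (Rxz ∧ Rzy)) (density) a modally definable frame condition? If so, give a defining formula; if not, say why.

Definable; □□r → □r defines it

Yes: it is density, defined by the C4 schema □□r → □r.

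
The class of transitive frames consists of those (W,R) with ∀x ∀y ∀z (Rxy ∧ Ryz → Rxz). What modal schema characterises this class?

A defining formula is □q → □□q (the 4 axiom).
Suppose □q→□□q is valid. Take Rxy, Ryz and set V(q)={w : Rxw}. Then □q at x, so □□q at x, so □q at y, so q at z, i.e. Rxz.

□q → □□q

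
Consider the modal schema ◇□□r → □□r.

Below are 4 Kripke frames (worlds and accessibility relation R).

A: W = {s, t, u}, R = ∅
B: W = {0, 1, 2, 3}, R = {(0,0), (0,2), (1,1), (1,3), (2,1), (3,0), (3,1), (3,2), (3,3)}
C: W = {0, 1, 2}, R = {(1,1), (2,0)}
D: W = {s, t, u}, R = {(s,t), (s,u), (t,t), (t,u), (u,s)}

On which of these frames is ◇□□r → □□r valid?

This is the axiom for a generalized confluence (Geach) condition; its first-order frame correspondent is ∀x ∀y ∀z ((xRy ∧ xR²z) → ∃w (yR²w ∧ z = w)).
A: condition met.
B: fails — 0R2, 0R²0 but no w with 2R²w and 0=w.
C: condition met.
D: fails — sRu, sR²s but no w with uR²w and s=w.

A, C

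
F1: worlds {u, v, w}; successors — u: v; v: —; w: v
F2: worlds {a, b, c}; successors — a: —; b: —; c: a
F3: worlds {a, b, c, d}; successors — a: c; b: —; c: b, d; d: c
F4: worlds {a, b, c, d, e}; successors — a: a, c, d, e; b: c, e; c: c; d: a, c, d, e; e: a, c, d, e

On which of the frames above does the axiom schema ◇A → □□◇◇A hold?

F1, F2

This is the axiom for a generalized confluence (Geach) condition; its first-order frame correspondent is ∀x ∀y ∀z ((xRy ∧ xR²z) → ∃w (y = w ∧ zR²w)).
F1: condition met.
F2: condition met.
F3: fails — aRc, aR²b but no w with c=w and bR²w.
F4: fails — aRa, aR²c but no w with a=w and cR²w.
Valid on: F1, F2.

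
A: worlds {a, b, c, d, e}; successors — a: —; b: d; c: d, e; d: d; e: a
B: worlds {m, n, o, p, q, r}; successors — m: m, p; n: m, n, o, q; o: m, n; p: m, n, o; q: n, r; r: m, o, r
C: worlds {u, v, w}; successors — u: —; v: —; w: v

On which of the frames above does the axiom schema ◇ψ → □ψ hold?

The schema corresponds to partial functionality: ∀x ∀y ∀z (Rxy ∧ Rxz → y = z).
A: fails — c sees both d and e.
B: fails — m sees both m and p.
C: ✓.
Valid on: C.

C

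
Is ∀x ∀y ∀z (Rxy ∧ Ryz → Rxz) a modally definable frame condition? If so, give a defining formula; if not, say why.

Definable; □r → □□r defines it

Yes: it is transitivity, defined by the 4 schema □r → □□r.
Suppose □r→□□r is valid. Take Rxy, Ryz and set V(r)={w : Rxw}. Then □r at x, so □□r at x, so □r at y, so r at z, i.e. Rxz.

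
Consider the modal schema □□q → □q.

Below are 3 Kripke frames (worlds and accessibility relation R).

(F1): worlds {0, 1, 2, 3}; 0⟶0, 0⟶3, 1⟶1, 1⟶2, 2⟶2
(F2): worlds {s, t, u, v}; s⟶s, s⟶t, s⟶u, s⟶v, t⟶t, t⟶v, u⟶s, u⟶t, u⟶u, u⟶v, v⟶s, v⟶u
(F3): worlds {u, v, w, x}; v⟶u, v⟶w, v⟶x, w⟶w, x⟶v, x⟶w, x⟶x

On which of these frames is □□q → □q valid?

The schema corresponds to density: ∀x ∀y (Rxy → ∃z (Rxz ∧ Rzy)).
(F1): satisfies the condition.
(F2): satisfies the condition.
(F3): fails — Rvu but no z with Rvz and Rzu.

(F1), (F2)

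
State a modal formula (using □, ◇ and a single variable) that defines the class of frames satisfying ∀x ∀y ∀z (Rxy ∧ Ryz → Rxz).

□ψ → □□ψ

The condition is transitivity. The 4 schema □ψ → □□ψ defines it.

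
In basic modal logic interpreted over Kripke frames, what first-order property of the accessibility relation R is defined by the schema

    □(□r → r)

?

Shift-reflexivity

This is the T□ axiom.
Its frame correspondent is shift-reflexivity — ∀x ∀y (Rxy → Ryy).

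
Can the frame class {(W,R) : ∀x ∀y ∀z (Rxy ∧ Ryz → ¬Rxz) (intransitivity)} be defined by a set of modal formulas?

Not modally definable

Any modally definable frame class is closed under surjective bounded morphisms.
The 7-cycle (worlds w0,w1,w2,w3,w4,w5,w6 with w0→w1→w2→w3→w4→w5→w6→w0) is intransitive. Mapping every world to a single reflexive point • is a surjective bounded morphism; the reflexive point is not intransitive (R••∧R•• but R••).
Hence intransitivity is not modally definable.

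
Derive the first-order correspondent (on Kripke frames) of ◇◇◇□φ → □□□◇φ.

∀x ∀y ∀z ((xR³y ∧ xR³z) → ∃w (yRw ∧ zRw))

This is a Sahlqvist (Geach-type) schema ◇^3□^1φ → □^3◇^1φ.
Minimal-valuation argument: fix x; take any y with xR^3y and any z with xR^3z. Set V(φ) to the set of worlds R-reachable from y in exactly 1 step. Then □^1φ holds at y, so the antecedent holds at x; validity forces ◇^1φ at z, giving a w with zR^1w and yR^1w.
First-order correspondent: ∀x ∀y ∀z ((xR³y ∧ xR³z) → ∃w (yRw ∧ zRw)).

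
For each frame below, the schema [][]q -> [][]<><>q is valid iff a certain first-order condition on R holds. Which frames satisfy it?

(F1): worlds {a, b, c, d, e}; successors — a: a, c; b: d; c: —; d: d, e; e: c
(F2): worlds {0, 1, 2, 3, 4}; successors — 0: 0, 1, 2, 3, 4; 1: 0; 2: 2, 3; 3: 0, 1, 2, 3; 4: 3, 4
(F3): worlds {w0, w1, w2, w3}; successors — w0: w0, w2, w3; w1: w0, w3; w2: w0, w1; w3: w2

(F2), (F3)

This is the axiom for a generalized confluence (Geach) condition; its first-order frame correspondent is forall x forall z (x R^2 z -> exists w (x R^2 w & z R^2 w)).
(F1): fails — aR²c but no w with aR²w and cR²w.
(F2): ✓.
(F3): ✓.
Valid on: (F2), (F3).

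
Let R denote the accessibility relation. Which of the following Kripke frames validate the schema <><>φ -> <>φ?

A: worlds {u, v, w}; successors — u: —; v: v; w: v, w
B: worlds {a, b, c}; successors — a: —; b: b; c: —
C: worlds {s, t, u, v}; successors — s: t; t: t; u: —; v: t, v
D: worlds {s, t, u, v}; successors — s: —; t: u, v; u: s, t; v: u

Frame correspondent (Sahlqvist): forall x forall y (x R^2 y -> exists w (y = w & xRw)) — i.e. a generalized confluence (Geach) condition.
A: holds.
B: holds.
C: holds.
D: fails — tR²s but no w with s=w and tRw.
Valid on: A, B, C.

A, B, C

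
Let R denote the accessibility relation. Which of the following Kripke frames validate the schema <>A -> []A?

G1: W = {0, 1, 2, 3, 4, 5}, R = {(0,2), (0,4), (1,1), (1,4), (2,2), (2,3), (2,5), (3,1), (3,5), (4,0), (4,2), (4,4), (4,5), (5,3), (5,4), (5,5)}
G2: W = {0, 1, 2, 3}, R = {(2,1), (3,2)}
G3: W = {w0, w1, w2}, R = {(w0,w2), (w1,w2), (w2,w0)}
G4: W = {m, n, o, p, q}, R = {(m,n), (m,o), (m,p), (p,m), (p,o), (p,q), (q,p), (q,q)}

The schema corresponds to partial functionality: forall x forall y forall z (Rxy & Rxz -> y = z).
G1: fails — 0 sees both 2 and 4.
G2: condition met.
G3: condition met.
G4: fails — m sees both n and o.

G2, G3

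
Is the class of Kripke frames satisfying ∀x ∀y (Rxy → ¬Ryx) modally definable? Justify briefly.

Not definable by any modal formula

Modal frame validity is preserved under surjective bounded morphisms.
The 4-cycle (worlds 0,1,2,3 with 0→1→2→3→0) is asymmetric. Mapping every world to a single reflexive point • is a surjective bounded morphism, and the reflexive point is not asymmetric (R•• but asymmetry requires ¬R••).
So the class is not modally definable.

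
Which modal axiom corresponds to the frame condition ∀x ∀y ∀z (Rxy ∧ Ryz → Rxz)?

A defining formula is □p → □□p (the 4 axiom).
Suppose □p→□□p is valid. Take Rxy, Ryz and set V(p)={w : Rxw}. Then □p at x, so □□p at x, so □p at y, so p at z, i.e. Rxz.

□p → □□p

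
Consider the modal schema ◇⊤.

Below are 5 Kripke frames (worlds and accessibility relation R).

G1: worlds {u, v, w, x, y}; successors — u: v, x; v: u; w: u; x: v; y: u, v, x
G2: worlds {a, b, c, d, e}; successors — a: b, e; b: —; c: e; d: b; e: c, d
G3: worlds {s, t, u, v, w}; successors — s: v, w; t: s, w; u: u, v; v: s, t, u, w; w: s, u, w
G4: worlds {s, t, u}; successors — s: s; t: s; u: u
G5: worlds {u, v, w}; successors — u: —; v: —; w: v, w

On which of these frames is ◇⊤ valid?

This is the axiom for seriality; its first-order frame correspondent is ∀x ∃y Rxy.
G1: satisfies the condition.
G2: fails — world b has no successor.
G3: satisfies the condition.
G4: satisfies the condition.
G5: fails — world u has no successor.
Valid on: G1, G3, G4.

G1, G3, G4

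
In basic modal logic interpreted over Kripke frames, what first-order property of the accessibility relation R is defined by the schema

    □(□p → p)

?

shift-reflexivity: ∀x ∀y (Rxy → Ryy)

Suppose □(□p→p) is valid. Take Rxy and set V(p)={w : Ryw}. Then at y, □p holds; since □(□p→p) at x, □p→p at y, so p at y, i.e. Ryy.
Conversely, any frame satisfying ∀x ∀y (Rxy → Ryy) validates the schema.
So the correspondent is shift-reflexivity.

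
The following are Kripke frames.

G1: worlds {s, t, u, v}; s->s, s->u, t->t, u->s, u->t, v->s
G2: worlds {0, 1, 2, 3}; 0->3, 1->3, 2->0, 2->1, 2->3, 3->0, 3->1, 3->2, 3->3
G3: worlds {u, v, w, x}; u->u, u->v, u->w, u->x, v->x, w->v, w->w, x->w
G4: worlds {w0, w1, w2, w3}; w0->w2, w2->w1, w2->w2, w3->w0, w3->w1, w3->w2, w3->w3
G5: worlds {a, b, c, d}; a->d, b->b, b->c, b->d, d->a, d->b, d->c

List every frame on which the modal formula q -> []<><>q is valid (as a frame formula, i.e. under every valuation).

G2

The schema corresponds to a generalized confluence (Geach) condition: forall x forall z (xRz -> exists w (x = w & z R^2 w)).
G1: fails — uRt but no w with u=w and tR²w.
G2: satisfies the condition.
G3: fails — uRv but no t with u=t and vR²t.
G4: fails — w0Rw2 but no w with w0=w and w2R²w.
G5: fails — aRd but no w with a=w and dR²w.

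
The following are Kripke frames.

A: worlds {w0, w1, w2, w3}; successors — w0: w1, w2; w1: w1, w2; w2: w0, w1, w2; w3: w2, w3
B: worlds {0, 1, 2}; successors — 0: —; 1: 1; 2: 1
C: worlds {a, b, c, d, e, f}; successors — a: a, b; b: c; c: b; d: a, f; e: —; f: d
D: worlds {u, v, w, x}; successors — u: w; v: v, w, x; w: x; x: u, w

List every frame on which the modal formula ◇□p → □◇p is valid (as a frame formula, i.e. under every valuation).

The schema corresponds to convergence: ∀x ∀y ∀z (Rxy ∧ Rxz → ∃w (Ryw ∧ Rzw)).
A: holds.
B: holds.
C: fails — Rab and Raa but b and a have no common successor.
D: fails — Rvw and Rvx but w and x have no common successor.
Valid on: A, B.

A, B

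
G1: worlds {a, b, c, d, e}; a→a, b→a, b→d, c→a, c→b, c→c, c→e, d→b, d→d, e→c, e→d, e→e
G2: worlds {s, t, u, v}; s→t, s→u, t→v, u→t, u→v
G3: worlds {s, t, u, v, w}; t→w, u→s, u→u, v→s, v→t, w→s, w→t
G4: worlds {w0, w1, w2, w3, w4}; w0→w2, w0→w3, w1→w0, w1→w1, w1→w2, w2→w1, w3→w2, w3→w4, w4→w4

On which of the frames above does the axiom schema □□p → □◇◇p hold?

Frame correspondent (Sahlqvist): ∀x ∀z (xRz → ∃w (xR²w ∧ zR²w)) — i.e. a generalized confluence (Geach) condition.
G1: condition met.
G2: fails — sRt but no w with sR²w and tR²w.
G3: fails — tRw but no w* with tR²w* and wR²w*.
G4: condition met.
Valid on: G1, G4.

G1, G4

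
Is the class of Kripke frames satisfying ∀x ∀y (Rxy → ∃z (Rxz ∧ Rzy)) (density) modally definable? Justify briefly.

Yes, by □□q → □q

Yes: it is density, defined by the C4 schema □□q → □q.
Suppose □□q→□q is valid. Take Rxy and set V(q)={w : xR²w}. Then □□q at x, so □q at x, so q at y, i.e. ∃z(Rxz∧Rzy).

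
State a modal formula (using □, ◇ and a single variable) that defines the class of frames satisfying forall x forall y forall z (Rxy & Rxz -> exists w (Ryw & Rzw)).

◇□q → □◇q

The condition is convergence. The .2 schema ◇□q → □◇q defines it.
Suppose ◇□q→□◇q is valid. Take Rxy, Rxz and set V(q)={w : Ryw}. Then □q at y so ◇□q at x, so □◇q at x, so ◇q at z, giving w with Rzw and Ryw.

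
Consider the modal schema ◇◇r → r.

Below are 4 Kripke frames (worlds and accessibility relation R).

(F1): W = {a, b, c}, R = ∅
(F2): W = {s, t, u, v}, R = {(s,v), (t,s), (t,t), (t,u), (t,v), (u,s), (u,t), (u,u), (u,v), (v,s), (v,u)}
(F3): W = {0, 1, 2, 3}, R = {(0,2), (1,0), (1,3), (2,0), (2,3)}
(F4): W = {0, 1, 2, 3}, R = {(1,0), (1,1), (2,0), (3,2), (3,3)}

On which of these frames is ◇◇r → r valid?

This is the axiom for a generalized confluence (Geach) condition; its first-order frame correspondent is ∀x ∀y (xR²y → ∃w (y = w ∧ x = w)).
(F1): condition met.
(F2): fails — sR²u but u ≠ s.
(F3): fails — 0R²3 but 3 ≠ 0.
(F4): fails — 1R²0 but 0 ≠ 1.
Valid on: (F1).

(F1)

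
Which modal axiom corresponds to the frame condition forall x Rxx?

A defining formula is □p → p (the T axiom).
Suppose □p→p is valid. At any x set V(p)={w : Rxw}. Then □p holds at x, so p holds at x, i.e. Rxx.

□p → p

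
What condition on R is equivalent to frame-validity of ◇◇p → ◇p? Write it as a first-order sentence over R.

∀x ∀y (xR²y → ∃w (y = w ∧ xRw))

This is a Sahlqvist (Geach-type) schema ◇^2□^0p → □^0◇^1p.
Minimal-valuation argument: fix x; take any y with xR^2y and any z with xR^0z. Set V(p) to the set of worlds R-reachable from y in exactly 0 steps. Then □^0p holds at y, so the antecedent holds at x; validity forces ◇^1p at z, giving a w with zR^1w and yR^0w.
First-order correspondent: ∀x ∀y (xR²y → ∃w (y = w ∧ xRw)).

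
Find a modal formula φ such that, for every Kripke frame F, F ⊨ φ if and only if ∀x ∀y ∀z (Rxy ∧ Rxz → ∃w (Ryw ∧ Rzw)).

◇□q → □◇q

A defining formula is ◇□q → □◇q (the .2 axiom).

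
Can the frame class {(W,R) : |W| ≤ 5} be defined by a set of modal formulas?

If a class were modally definable it would be closed under disjoint unions (Goldblatt–Thomason).
Any modal formula valid on each of 6 disjoint one-world frames is valid on their disjoint union (validity is preserved under disjoint unions). Each one-world frame has |W|=1≤5, but the union has |W|=6.
Hence having at most 5 worlds is not modally definable.

No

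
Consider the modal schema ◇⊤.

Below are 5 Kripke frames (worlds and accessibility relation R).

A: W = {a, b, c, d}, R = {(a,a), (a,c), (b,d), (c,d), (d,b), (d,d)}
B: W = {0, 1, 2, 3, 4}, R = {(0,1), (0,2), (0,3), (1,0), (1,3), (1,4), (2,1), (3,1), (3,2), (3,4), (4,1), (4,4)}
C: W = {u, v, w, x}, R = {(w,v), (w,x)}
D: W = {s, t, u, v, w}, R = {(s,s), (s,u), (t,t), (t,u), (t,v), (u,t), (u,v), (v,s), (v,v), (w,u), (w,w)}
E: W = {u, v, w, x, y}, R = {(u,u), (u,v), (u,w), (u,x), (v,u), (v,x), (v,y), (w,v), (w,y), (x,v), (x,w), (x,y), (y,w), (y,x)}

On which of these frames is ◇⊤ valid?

Frame correspondent (Sahlqvist): ∀x ∃y Rxy — i.e. seriality.
A: condition met.
B: condition met.
C: fails — world u has no successor.
D: condition met.
E: condition met.
Valid on: A, B, D, E.

A, B, D, E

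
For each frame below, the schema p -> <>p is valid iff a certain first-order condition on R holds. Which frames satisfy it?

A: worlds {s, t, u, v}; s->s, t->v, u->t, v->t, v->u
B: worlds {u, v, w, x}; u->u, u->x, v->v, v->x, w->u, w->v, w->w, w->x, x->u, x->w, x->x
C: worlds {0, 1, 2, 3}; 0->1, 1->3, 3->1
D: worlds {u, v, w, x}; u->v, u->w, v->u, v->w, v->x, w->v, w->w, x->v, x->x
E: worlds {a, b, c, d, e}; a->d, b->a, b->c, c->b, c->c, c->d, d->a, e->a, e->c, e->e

B

This is the axiom for reflexivity; its first-order frame correspondent is forall x Rxx.
A: fails — world t does not see itself.
B: satisfies the condition.
C: fails — world 0 does not see itself.
D: fails — world u does not see itself.
E: fails — world a does not see itself.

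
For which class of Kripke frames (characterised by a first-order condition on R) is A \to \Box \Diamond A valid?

Suppose A→□◇A is valid. Take Rxy and set V(A)={x}. Then A at x, so □◇A at x, so ◇A at y, so some z with Ryz has A; z=x, i.e. Ryx.

Symmetry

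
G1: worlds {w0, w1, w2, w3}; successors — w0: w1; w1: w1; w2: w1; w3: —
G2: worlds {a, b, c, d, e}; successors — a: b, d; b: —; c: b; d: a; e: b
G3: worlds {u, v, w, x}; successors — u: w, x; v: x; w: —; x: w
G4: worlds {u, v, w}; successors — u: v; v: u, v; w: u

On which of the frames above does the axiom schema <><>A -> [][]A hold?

The schema corresponds to a generalized confluence (Geach) condition: forall x forall y forall z ((x R^2 y & x R^2 z) -> exists w (y = w & z = w)).
G1: ✓.
G2: fails — dR²b, dR²d but b ≠ d.
G3: ✓.
G4: fails — uR²u, uR²v but u ≠ v.
Valid on: G1, G3.

G1, G3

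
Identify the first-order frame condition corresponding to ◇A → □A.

Suppose ◇A→□A is valid. Take Rxy, Rxz and set V(A)={y}. Then ◇A at x, so □A at x, so A at z, i.e. z=y.
The converse is a direct semantic check.
Frame condition: ∀x ∀y ∀z (Rxy ∧ Rxz → y = z).

partial functionality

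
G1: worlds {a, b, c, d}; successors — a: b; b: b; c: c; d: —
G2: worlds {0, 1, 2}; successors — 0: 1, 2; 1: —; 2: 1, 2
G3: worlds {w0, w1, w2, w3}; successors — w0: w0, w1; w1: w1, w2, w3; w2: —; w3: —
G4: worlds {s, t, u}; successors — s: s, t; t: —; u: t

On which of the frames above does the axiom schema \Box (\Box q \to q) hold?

The schema corresponds to shift-reflexivity: \forall x \forall y (Rxy \to Ryy).
G1: condition met.
G2: fails — R01 but not R11.
G3: fails — Rw1w2 but not Rw2w2.
G4: fails — Rut but not Rtt.
Valid on: G1.

G1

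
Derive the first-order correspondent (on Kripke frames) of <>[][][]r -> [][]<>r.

forall x forall y forall z ((xRy & x R^2 z) -> exists w (y R^3 w & zRw))

This is a Sahlqvist (Geach-type) schema ◇^1□^3r → □^2◇^1r.
Minimal-valuation argument: fix x; take any y with xR^1y and any z with xR^2z. Set V(r) to the set of worlds R-reachable from y in exactly 3 steps. Then □^3r holds at y, so the antecedent holds at x; validity forces ◇^1r at z, giving a w with zR^1w and yR^3w.
First-order correspondent: forall x forall y forall z ((xRy & x R^2 z) -> exists w (y R^3 w & zRw)).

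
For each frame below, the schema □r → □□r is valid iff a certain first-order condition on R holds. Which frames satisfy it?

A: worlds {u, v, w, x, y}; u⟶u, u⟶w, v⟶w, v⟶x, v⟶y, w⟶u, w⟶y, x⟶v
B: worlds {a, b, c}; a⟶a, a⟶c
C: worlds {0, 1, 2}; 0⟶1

B, C

The schema corresponds to transitivity: ∀x ∀y ∀z (Rxy ∧ Ryz → Rxz).
A: fails — Ruw and Rwy but not Ruy.
B: condition met.
C: condition met.
Valid on: B, C.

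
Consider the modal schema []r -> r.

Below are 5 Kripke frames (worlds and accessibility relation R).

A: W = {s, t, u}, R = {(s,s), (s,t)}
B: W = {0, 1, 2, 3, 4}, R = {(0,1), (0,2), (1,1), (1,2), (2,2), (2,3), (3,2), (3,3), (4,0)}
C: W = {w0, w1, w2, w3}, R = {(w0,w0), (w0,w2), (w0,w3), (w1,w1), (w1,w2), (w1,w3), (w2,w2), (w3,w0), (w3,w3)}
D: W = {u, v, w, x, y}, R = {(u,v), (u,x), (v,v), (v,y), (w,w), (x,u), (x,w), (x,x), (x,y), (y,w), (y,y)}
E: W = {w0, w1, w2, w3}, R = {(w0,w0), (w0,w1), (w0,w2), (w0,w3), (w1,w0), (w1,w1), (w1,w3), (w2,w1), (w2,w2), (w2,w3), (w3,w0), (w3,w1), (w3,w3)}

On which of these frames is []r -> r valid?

C, E

Frame correspondent (Sahlqvist): forall x Rxx — i.e. reflexivity.
A: fails — world t does not see itself.
B: fails — world 0 does not see itself.
C: holds.
D: fails — world u does not see itself.
E: holds.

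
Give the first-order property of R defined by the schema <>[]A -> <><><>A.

forall x forall y (xRy -> exists w (yRw & x R^3 w))

This is a Sahlqvist (Geach-type) schema ◇^1□^1A → □^0◇^3A.
First-order correspondent: forall x forall y (xRy -> exists w (yRw & x R^3 w)).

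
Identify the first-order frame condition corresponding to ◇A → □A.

partial functionality

Suppose ◇A→□A is valid. Take Rxy, Rxz and set V(A)={y}. Then ◇A at x, so □A at x, so A at z, i.e. z=y.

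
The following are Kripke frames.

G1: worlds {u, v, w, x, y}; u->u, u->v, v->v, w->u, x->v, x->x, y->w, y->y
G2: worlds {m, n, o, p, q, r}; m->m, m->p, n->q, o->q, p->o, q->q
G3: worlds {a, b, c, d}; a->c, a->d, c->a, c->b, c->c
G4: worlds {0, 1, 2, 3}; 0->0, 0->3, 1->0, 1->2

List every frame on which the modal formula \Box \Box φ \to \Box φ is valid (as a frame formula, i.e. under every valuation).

This is the axiom for density; its first-order frame correspondent is \forall x \forall y (Rxy \to \exists z (Rxz \wedge Rzy)).
G1: condition met.
G2: fails — Rpo but no z with Rpz and Rzo.
G3: fails — Rad but no z with Raz and Rzd.
G4: fails — R12 but no z with R1z and Rz2.

G1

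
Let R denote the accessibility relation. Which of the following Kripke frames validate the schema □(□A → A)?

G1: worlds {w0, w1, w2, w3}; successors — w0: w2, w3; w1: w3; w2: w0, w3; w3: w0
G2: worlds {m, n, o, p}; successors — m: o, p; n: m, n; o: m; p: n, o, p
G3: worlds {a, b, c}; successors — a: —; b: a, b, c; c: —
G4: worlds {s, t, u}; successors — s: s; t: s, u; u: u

G4

This is the axiom for shift-reflexivity; its first-order frame correspondent is ∀x ∀y (Rxy → Ryy).
G1: fails — Rw1w3 but not Rw3w3.
G2: fails — Rom but not Rmm.
G3: fails — Rba but not Raa.
G4: ✓.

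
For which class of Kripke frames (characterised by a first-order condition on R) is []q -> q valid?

This is the T axiom.
It corresponds to reflexivity: forall x Rxx.

reflexivity: forall x Rxx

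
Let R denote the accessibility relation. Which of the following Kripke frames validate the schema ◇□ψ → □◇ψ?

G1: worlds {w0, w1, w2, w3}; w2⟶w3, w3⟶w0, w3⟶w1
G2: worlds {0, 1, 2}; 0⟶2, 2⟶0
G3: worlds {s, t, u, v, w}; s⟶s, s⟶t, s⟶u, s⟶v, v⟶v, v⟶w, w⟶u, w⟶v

Frame correspondent (Sahlqvist): ∀x ∀y ∀z (Rxy ∧ Rxz → ∃w (Ryw ∧ Rzw)) — i.e. convergence.
G1: fails — Rw3w1 and Rw3w1 but w1 and w1 have no common successor.
G2: holds.
G3: fails — Rsv and Rsu but v and u have no common successor.

G2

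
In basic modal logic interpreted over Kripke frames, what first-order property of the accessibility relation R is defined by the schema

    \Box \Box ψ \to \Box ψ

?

This schema is the C4 axiom.
It corresponds to density: \forall x \forall y (Rxy \to \exists z (Rxz \wedge Rzy)).

density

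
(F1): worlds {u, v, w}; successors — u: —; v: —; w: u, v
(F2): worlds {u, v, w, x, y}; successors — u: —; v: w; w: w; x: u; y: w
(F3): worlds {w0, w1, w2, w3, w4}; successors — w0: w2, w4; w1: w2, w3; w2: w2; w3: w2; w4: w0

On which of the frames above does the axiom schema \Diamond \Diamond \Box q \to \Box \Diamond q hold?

The schema corresponds to a generalized confluence (Geach) condition: \forall x \forall y \forall z ((x R^2 y \wedge xRz) \to \exists w (yRw \wedge zRw)).
(F1): ✓.
(F2): ✓.
(F3): fails — w0R²w0, w0Rw4 but no w with w0Rw and w4Rw.
Valid on: (F1), (F2).

(F1), (F2)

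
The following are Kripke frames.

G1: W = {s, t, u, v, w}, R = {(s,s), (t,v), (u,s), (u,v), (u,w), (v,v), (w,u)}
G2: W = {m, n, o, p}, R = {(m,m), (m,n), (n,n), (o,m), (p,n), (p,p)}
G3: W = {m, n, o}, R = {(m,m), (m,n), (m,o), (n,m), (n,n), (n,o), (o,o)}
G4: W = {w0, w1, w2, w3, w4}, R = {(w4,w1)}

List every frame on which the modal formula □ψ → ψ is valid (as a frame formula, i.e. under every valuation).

G3

Frame correspondent (Sahlqvist): ∀x Rxx — i.e. reflexivity.
G1: fails — world t does not see itself.
G2: fails — world o does not see itself.
G3: condition met.
G4: fails — world w0 does not see itself.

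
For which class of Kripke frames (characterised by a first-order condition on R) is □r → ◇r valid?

seriality

This schema is the D axiom.
It corresponds to seriality: ∀x ∃y Rxy.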